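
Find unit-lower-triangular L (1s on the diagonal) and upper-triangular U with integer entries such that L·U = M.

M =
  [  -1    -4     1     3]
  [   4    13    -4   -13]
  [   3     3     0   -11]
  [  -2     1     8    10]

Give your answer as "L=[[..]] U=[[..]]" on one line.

L=[[1,0,0,0],[-4,1,0,0],[-3,3,1,0],[2,-3,2,1]] U=[[-1,-4,1,3],[0,-3,0,-1],[0,0,3,1],[0,0,0,-1]]

  r1 -= -4·r0 → [0,-3,0,-1]
  r2 -= -3·r0 → [0,-9,3,-2]
  r3 -= 2·r0 → [0,9,6,4]
  r2 -= 3·r1 → [0,0,3,1]
  r3 -= -3·r1 → [0,0,6,1]
  r3 -= 2·r2 → [0,0,0,-1]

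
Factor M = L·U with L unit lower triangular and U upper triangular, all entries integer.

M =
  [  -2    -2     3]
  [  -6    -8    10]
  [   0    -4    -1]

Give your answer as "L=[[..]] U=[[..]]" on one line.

L=[[1,0,0],[3,1,0],[0,2,1]] U=[[-2,-2,3],[0,-2,1],[0,0,-3]]

  row1 -= 3·row0 → [0,-2,1]
  row2 -= 0·row0 → [0,-4,-1]
  row2 -= 2·row1 → [0,0,-3]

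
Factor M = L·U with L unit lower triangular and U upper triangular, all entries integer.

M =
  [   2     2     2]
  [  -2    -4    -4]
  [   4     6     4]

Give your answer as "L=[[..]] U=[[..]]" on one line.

L=[[1,0,0],[-1,1,0],[2,-1,1]] U=[[2,2,2],[0,-2,-2],[0,0,-2]]

  R1 -= -1·R0 → [0,-2,-2]
  R2 -= 2·R0 → [0,2,0]
  R2 -= -1·R1 → [0,0,-2]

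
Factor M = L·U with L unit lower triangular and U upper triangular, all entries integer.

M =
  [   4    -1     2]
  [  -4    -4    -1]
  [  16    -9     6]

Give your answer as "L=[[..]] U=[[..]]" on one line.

L=[[1,0,0],[-1,1,0],[4,1,1]] U=[[4,-1,2],[0,-5,1],[0,0,-3]]

  row1 -= -1·row0 → [0,-5,1]
  row2 -= 4·row0 → [0,-5,-2]
  row2 -= 1·row1 → [0,0,-3]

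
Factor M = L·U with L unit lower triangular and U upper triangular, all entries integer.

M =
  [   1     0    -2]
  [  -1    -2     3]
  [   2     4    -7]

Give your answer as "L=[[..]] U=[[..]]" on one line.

L=[[1,0,0],[-1,1,0],[2,-2,1]] U=[[1,0,-2],[0,-2,1],[0,0,-1]]

  row1 -= -1·row0 → [0,-2,1]
  row2 -= 2·row0 → [0,4,-3]
  row2 -= -2·row1 → [0,0,-1]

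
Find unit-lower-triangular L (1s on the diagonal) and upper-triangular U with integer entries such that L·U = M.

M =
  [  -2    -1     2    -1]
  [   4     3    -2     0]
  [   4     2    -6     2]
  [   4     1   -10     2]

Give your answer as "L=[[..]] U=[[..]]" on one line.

  r1 -= -2·r0 → [0,1,2,-2]
  r2 -= -2·r0 → [0,0,-2,0]
  r3 -= -2·r0 → [0,-1,-6,0]
  r2 -= 0·r1 → [0,0,-2,0]
  r3 -= -1·r1 → [0,0,-4,-2]
  r3 -= 2·r2 → [0,0,0,-2]

L=[[1,0,0,0],[-2,1,0,0],[-2,0,1,0],[-2,-1,2,1]] U=[[-2,-1,2,-1],[0,1,2,-2],[0,0,-2,0],[0,0,0,-2]]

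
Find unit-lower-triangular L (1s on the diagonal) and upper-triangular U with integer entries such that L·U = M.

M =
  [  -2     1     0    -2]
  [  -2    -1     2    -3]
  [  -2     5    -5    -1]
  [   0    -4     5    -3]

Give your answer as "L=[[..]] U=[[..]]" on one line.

  row1 -= 1·row0 → [0,-2,2,-1]
  row2 -= 1·row0 → [0,4,-5,1]
  row3 -= 0·row0 → [0,-4,5,-3]
  row2 -= -2·row1 → [0,0,-1,-1]
  row3 -= 2·row1 → [0,0,1,-1]
  row3 -= -1·row2 → [0,0,0,-2]

L=[[1,0,0,0],[1,1,0,0],[1,-2,1,0],[0,2,-1,1]] U=[[-2,1,0,-2],[0,-2,2,-1],[0,0,-1,-1],[0,0,0,-2]]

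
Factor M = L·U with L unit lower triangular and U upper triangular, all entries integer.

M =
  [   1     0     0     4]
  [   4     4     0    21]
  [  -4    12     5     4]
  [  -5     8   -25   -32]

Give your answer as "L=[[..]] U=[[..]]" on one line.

  r1 -= 4·r0 → [0,4,0,5]
  r2 -= -4·r0 → [0,12,5,20]
  r3 -= -5·r0 → [0,8,-25,-12]
  r2 -= 3·r1 → [0,0,5,5]
  r3 -= 2·r1 → [0,0,-25,-22]
  r3 -= -5·r2 → [0,0,0,3]

L=[[1,0,0,0],[4,1,0,0],[-4,3,1,0],[-5,2,-5,1]] U=[[1,0,0,4],[0,4,0,5],[0,0,5,5],[0,0,0,3]]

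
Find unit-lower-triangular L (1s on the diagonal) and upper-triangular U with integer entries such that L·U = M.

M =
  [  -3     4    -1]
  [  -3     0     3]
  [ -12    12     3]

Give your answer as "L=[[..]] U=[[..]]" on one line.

L=[[1,0,0],[1,1,0],[4,1,1]] U=[[-3,4,-1],[0,-4,4],[0,0,3]]

  row1 -= 1·row0 → [0,-4,4]
  row2 -= 4·row0 → [0,-4,7]
  row2 -= 1·row1 → [0,0,3]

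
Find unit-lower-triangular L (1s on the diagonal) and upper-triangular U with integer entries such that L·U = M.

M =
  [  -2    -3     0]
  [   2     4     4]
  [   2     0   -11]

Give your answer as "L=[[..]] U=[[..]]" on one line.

L=[[1,0,0],[-1,1,0],[-1,-3,1]] U=[[-2,-3,0],[0,1,4],[0,0,1]]

  row1 -= -1·row0 → [0,1,4]
  row2 -= -1·row0 → [0,-3,-11]
  row2 -= -3·row1 → [0,0,1]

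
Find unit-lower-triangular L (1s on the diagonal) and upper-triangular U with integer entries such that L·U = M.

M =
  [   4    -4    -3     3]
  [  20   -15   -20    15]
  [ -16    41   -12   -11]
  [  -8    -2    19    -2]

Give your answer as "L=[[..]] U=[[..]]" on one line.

L=[[1,0,0,0],[5,1,0,0],[-4,5,1,0],[-2,-2,3,1]] U=[[4,-4,-3,3],[0,5,-5,0],[0,0,1,1],[0,0,0,1]]

  r1 -= 5·r0 → [0,5,-5,0]
  r2 -= -4·r0 → [0,25,-24,1]
  r3 -= -2·r0 → [0,-10,13,4]
  r2 -= 5·r1 → [0,0,1,1]
  r3 -= -2·r1 → [0,0,3,4]
  r3 -= 3·r2 → [0,0,0,1]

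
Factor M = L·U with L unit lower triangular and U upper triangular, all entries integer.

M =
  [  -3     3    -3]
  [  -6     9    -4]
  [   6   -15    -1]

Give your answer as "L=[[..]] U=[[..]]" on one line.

L=[[1,0,0],[2,1,0],[-2,-3,1]] U=[[-3,3,-3],[0,3,2],[0,0,-1]]

  row1 -= 2·row0 → [0,3,2]
  row2 -= -2·row0 → [0,-9,-7]
  row2 -= -3·row1 → [0,0,-1]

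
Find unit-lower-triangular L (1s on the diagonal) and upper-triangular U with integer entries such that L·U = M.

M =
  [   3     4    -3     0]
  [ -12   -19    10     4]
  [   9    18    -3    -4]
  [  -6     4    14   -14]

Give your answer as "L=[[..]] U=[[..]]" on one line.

L=[[1,0,0,0],[-4,1,0,0],[3,-2,1,0],[-2,-4,0,1]] U=[[3,4,-3,0],[0,-3,-2,4],[0,0,2,4],[0,0,0,2]]

  r1 -= -4·r0 → [0,-3,-2,4]
  r2 -= 3·r0 → [0,6,6,-4]
  r3 -= -2·r0 → [0,12,8,-14]
  r2 -= -2·r1 → [0,0,2,4]
  r3 -= -4·r1 → [0,0,0,2]
  r3 -= 0·r2 → [0,0,0,2]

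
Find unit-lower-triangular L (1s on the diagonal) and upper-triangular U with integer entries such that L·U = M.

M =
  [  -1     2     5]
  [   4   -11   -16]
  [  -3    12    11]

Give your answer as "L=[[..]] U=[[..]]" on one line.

L=[[1,0,0],[-4,1,0],[3,-2,1]] U=[[-1,2,5],[0,-3,4],[0,0,4]]

  row1 -= -4·row0 → [0,-3,4]
  row2 -= 3·row0 → [0,6,-4]
  row2 -= -2·row1 → [0,0,4]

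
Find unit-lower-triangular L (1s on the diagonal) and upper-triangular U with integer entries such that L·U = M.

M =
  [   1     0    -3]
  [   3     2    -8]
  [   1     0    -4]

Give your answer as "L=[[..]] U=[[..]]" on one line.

L=[[1,0,0],[3,1,0],[1,0,1]] U=[[1,0,-3],[0,2,1],[0,0,-1]]

  r1 -= 3·r0 → [0,2,1]
  r2 -= 1·r0 → [0,0,-1]
  r2 -= 0·r1 → [0,0,-1]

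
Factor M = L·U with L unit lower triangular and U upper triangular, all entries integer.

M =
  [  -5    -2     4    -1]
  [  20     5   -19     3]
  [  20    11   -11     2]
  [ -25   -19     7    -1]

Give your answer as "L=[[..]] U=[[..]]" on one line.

L=[[1,0,0,0],[-4,1,0,0],[-4,-1,1,0],[5,3,-2,1]] U=[[-5,-2,4,-1],[0,-3,-3,-1],[0,0,2,-3],[0,0,0,1]]

  R1 -= -4·R0 → [0,-3,-3,-1]
  R2 -= -4·R0 → [0,3,5,-2]
  R3 -= 5·R0 → [0,-9,-13,4]
  R2 -= -1·R1 → [0,0,2,-3]
  R3 -= 3·R1 → [0,0,-4,7]
  R3 -= -2·R2 → [0,0,0,1]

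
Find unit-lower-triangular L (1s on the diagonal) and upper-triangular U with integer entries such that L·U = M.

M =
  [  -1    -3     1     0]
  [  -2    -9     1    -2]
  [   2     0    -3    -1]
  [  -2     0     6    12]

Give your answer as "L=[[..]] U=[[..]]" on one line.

L=[[1,0,0,0],[2,1,0,0],[-2,2,1,0],[2,-2,2,1]] U=[[-1,-3,1,0],[0,-3,-1,-2],[0,0,1,3],[0,0,0,2]]

  row1 -= 2·row0 → [0,-3,-1,-2]
  row2 -= -2·row0 → [0,-6,-1,-1]
  row3 -= 2·row0 → [0,6,4,12]
  row2 -= 2·row1 → [0,0,1,3]
  row3 -= -2·row1 → [0,0,2,8]
  row3 -= 2·row2 → [0,0,0,2]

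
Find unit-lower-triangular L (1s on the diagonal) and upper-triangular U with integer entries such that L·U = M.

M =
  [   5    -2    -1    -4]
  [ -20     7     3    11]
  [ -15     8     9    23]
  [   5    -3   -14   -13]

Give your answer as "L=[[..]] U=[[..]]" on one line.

  r1 -= -4·r0 → [0,-1,-1,-5]
  r2 -= -3·r0 → [0,2,6,11]
  r3 -= 1·r0 → [0,-1,-13,-9]
  r2 -= -2·r1 → [0,0,4,1]
  r3 -= 1·r1 → [0,0,-12,-4]
  r3 -= -3·r2 → [0,0,0,-1]

L=[[1,0,0,0],[-4,1,0,0],[-3,-2,1,0],[1,1,-3,1]] U=[[5,-2,-1,-4],[0,-1,-1,-5],[0,0,4,1],[0,0,0,-1]]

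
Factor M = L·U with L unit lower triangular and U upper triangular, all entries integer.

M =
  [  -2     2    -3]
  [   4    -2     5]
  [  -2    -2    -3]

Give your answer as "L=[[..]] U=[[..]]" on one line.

L=[[1,0,0],[-2,1,0],[1,-2,1]] U=[[-2,2,-3],[0,2,-1],[0,0,-2]]

  r1 -= -2·r0 → [0,2,-1]
  r2 -= 1·r0 → [0,-4,0]
  r2 -= -2·r1 → [0,0,-2]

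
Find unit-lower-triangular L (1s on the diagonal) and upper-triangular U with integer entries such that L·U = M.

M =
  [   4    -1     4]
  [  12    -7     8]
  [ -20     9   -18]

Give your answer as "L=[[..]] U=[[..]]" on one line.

  R1 -= 3·R0 → [0,-4,-4]
  R2 -= -5·R0 → [0,4,2]
  R2 -= -1·R1 → [0,0,-2]

L=[[1,0,0],[3,1,0],[-5,-1,1]] U=[[4,-1,4],[0,-4,-4],[0,0,-2]]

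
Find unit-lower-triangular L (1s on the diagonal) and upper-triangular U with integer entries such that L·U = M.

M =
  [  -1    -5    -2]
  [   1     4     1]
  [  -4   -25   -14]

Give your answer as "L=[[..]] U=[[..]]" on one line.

  row1 -= -1·row0 → [0,-1,-1]
  row2 -= 4·row0 → [0,-5,-6]
  row2 -= 5·row1 → [0,0,-1]

L=[[1,0,0],[-1,1,0],[4,5,1]] U=[[-1,-5,-2],[0,-1,-1],[0,0,-1]]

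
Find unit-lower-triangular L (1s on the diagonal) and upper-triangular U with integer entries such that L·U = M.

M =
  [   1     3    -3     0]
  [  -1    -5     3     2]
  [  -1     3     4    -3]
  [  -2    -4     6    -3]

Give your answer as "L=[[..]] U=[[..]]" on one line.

L=[[1,0,0,0],[-1,1,0,0],[-1,-3,1,0],[-2,-1,0,1]] U=[[1,3,-3,0],[0,-2,0,2],[0,0,1,3],[0,0,0,-1]]

  R1 -= -1·R0 → [0,-2,0,2]
  R2 -= -1·R0 → [0,6,1,-3]
  R3 -= -2·R0 → [0,2,0,-3]
  R2 -= -3·R1 → [0,0,1,3]
  R3 -= -1·R1 → [0,0,0,-1]
  R3 -= 0·R2 → [0,0,0,-1]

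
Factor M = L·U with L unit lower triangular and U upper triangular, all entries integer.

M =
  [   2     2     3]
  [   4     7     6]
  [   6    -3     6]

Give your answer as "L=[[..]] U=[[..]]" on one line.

L=[[1,0,0],[2,1,0],[3,-3,1]] U=[[2,2,3],[0,3,0],[0,0,-3]]

  r1 -= 2·r0 → [0,3,0]
  r2 -= 3·r0 → [0,-9,-3]
  r2 -= -3·r1 → [0,0,-3]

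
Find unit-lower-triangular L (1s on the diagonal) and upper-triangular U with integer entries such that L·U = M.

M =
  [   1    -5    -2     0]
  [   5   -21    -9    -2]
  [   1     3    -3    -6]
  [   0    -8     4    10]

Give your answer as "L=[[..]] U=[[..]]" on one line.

L=[[1,0,0,0],[5,1,0,0],[1,2,1,0],[0,-2,-2,1]] U=[[1,-5,-2,0],[0,4,1,-2],[0,0,-3,-2],[0,0,0,2]]

  R1 -= 5·R0 → [0,4,1,-2]
  R2 -= 1·R0 → [0,8,-1,-6]
  R3 -= 0·R0 → [0,-8,4,10]
  R2 -= 2·R1 → [0,0,-3,-2]
  R3 -= -2·R1 → [0,0,6,6]
  R3 -= -2·R2 → [0,0,0,2]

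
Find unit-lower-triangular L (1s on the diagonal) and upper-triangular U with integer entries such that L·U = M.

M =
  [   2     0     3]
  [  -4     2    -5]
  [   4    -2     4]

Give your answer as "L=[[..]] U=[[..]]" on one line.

  R1 -= -2·R0 → [0,2,1]
  R2 -= 2·R0 → [0,-2,-2]
  R2 -= -1·R1 → [0,0,-1]

L=[[1,0,0],[-2,1,0],[2,-1,1]] U=[[2,0,3],[0,2,1],[0,0,-1]]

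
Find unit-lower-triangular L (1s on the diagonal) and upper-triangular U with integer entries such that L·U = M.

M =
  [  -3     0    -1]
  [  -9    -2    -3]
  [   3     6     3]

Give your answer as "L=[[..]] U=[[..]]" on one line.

  R1 -= 3·R0 → [0,-2,0]
  R2 -= -1·R0 → [0,6,2]
  R2 -= -3·R1 → [0,0,2]

L=[[1,0,0],[3,1,0],[-1,-3,1]] U=[[-3,0,-1],[0,-2,0],[0,0,2]]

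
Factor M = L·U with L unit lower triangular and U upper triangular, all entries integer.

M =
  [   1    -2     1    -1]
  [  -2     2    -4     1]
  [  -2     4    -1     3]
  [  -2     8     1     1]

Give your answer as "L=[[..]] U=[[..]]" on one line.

L=[[1,0,0,0],[-2,1,0,0],[-2,0,1,0],[-2,-2,-1,1]] U=[[1,-2,1,-1],[0,-2,-2,-1],[0,0,1,1],[0,0,0,-2]]

  r1 -= -2·r0 → [0,-2,-2,-1]
  r2 -= -2·r0 → [0,0,1,1]
  r3 -= -2·r0 → [0,4,3,-1]
  r2 -= 0·r1 → [0,0,1,1]
  r3 -= -2·r1 → [0,0,-1,-3]
  r3 -= -1·r2 → [0,0,0,-2]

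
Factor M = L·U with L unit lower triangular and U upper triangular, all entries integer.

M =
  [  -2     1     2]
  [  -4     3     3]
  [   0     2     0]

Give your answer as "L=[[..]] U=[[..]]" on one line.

L=[[1,0,0],[2,1,0],[0,2,1]] U=[[-2,1,2],[0,1,-1],[0,0,2]]

  row1 -= 2·row0 → [0,1,-1]
  row2 -= 0·row0 → [0,2,0]
  row2 -= 2·row1 → [0,0,2]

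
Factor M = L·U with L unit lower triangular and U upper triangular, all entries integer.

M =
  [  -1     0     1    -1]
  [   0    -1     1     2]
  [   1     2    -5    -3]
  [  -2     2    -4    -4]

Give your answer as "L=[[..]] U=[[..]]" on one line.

L=[[1,0,0,0],[0,1,0,0],[-1,-2,1,0],[2,-2,2,1]] U=[[-1,0,1,-1],[0,-1,1,2],[0,0,-2,0],[0,0,0,2]]

  R1 -= 0·R0 → [0,-1,1,2]
  R2 -= -1·R0 → [0,2,-4,-4]
  R3 -= 2·R0 → [0,2,-6,-2]
  R2 -= -2·R1 → [0,0,-2,0]
  R3 -= -2·R1 → [0,0,-4,2]
  R3 -= 2·R2 → [0,0,0,2]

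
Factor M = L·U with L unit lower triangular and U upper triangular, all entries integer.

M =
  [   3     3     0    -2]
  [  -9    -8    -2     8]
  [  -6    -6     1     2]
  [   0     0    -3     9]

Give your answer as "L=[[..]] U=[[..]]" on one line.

  R1 -= -3·R0 → [0,1,-2,2]
  R2 -= -2·R0 → [0,0,1,-2]
  R3 -= 0·R0 → [0,0,-3,9]
  R2 -= 0·R1 → [0,0,1,-2]
  R3 -= 0·R1 → [0,0,-3,9]
  R3 -= -3·R2 → [0,0,0,3]

L=[[1,0,0,0],[-3,1,0,0],[-2,0,1,0],[0,0,-3,1]] U=[[3,3,0,-2],[0,1,-2,2],[0,0,1,-2],[0,0,0,3]]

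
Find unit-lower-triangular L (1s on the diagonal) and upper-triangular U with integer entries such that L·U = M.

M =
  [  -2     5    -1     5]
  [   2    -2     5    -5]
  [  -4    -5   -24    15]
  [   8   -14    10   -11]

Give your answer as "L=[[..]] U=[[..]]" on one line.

L=[[1,0,0,0],[-1,1,0,0],[2,-5,1,0],[-4,2,1,1]] U=[[-2,5,-1,5],[0,3,4,0],[0,0,-2,5],[0,0,0,4]]

  r1 -= -1·r0 → [0,3,4,0]
  r2 -= 2·r0 → [0,-15,-22,5]
  r3 -= -4·r0 → [0,6,6,9]
  r2 -= -5·r1 → [0,0,-2,5]
  r3 -= 2·r1 → [0,0,-2,9]
  r3 -= 1·r2 → [0,0,0,4]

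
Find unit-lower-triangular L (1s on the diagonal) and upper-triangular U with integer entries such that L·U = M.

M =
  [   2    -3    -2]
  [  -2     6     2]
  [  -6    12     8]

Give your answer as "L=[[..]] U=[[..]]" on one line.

  R1 -= -1·R0 → [0,3,0]
  R2 -= -3·R0 → [0,3,2]
  R2 -= 1·R1 → [0,0,2]

L=[[1,0,0],[-1,1,0],[-3,1,1]] U=[[2,-3,-2],[0,3,0],[0,0,2]]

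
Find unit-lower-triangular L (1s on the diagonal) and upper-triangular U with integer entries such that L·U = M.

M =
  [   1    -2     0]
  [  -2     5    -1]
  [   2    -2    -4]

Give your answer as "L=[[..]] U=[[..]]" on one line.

L=[[1,0,0],[-2,1,0],[2,2,1]] U=[[1,-2,0],[0,1,-1],[0,0,-2]]

  row1 -= -2·row0 → [0,1,-1]
  row2 -= 2·row0 → [0,2,-4]
  row2 -= 2·row1 → [0,0,-2]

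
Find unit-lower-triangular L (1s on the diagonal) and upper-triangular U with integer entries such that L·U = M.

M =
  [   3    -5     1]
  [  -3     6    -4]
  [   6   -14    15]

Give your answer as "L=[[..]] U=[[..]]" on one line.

  R1 -= -1·R0 → [0,1,-3]
  R2 -= 2·R0 → [0,-4,13]
  R2 -= -4·R1 → [0,0,1]

L=[[1,0,0],[-1,1,0],[2,-4,1]] U=[[3,-5,1],[0,1,-3],[0,0,1]]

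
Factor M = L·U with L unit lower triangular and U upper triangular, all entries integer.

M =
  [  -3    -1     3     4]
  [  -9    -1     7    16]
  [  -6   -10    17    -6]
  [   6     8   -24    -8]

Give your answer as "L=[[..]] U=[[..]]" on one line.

L=[[1,0,0,0],[3,1,0,0],[2,-4,1,0],[-2,3,-4,1]] U=[[-3,-1,3,4],[0,2,-2,4],[0,0,3,2],[0,0,0,-4]]

  r1 -= 3·r0 → [0,2,-2,4]
  r2 -= 2·r0 → [0,-8,11,-14]
  r3 -= -2·r0 → [0,6,-18,0]
  r2 -= -4·r1 → [0,0,3,2]
  r3 -= 3·r1 → [0,0,-12,-12]
  r3 -= -4·r2 → [0,0,0,-4]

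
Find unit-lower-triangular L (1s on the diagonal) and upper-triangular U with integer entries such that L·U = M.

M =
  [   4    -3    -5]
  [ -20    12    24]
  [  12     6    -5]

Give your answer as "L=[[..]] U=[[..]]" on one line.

  r1 -= -5·r0 → [0,-3,-1]
  r2 -= 3·r0 → [0,15,10]
  r2 -= -5·r1 → [0,0,5]

L=[[1,0,0],[-5,1,0],[3,-5,1]] U=[[4,-3,-5],[0,-3,-1],[0,0,5]]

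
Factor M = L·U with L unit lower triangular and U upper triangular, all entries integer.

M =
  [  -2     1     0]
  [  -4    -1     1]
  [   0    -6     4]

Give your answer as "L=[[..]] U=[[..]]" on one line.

  R1 -= 2·R0 → [0,-3,1]
  R2 -= 0·R0 → [0,-6,4]
  R2 -= 2·R1 → [0,0,2]

L=[[1,0,0],[2,1,0],[0,2,1]] U=[[-2,1,0],[0,-3,1],[0,0,2]]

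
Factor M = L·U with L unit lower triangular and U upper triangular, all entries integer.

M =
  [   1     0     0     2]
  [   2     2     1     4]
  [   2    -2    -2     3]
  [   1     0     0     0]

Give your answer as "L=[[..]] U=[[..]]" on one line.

L=[[1,0,0,0],[2,1,0,0],[2,-1,1,0],[1,0,0,1]] U=[[1,0,0,2],[0,2,1,0],[0,0,-1,-1],[0,0,0,-2]]

  r1 -= 2·r0 → [0,2,1,0]
  r2 -= 2·r0 → [0,-2,-2,-1]
  r3 -= 1·r0 → [0,0,0,-2]
  r2 -= -1·r1 → [0,0,-1,-1]
  r3 -= 0·r1 → [0,0,0,-2]
  r3 -= 0·r2 → [0,0,0,-2]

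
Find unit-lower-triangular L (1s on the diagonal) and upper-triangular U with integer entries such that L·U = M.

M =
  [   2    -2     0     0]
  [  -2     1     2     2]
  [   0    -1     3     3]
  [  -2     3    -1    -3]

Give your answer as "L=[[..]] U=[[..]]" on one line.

  R1 -= -1·R0 → [0,-1,2,2]
  R2 -= 0·R0 → [0,-1,3,3]
  R3 -= -1·R0 → [0,1,-1,-3]
  R2 -= 1·R1 → [0,0,1,1]
  R3 -= -1·R1 → [0,0,1,-1]
  R3 -= 1·R2 → [0,0,0,-2]

L=[[1,0,0,0],[-1,1,0,0],[0,1,1,0],[-1,-1,1,1]] U=[[2,-2,0,0],[0,-1,2,2],[0,0,1,1],[0,0,0,-2]]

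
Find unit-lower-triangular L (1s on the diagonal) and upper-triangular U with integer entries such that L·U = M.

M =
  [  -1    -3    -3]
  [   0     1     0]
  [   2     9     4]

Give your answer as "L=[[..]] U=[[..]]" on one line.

  row1 -= 0·row0 → [0,1,0]
  row2 -= -2·row0 → [0,3,-2]
  row2 -= 3·row1 → [0,0,-2]

L=[[1,0,0],[0,1,0],[-2,3,1]] U=[[-1,-3,-3],[0,1,0],[0,0,-2]]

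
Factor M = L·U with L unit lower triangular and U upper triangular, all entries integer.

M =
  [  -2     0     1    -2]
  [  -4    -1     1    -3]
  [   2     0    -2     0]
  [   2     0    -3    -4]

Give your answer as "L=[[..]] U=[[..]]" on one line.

L=[[1,0,0,0],[2,1,0,0],[-1,0,1,0],[-1,0,2,1]] U=[[-2,0,1,-2],[0,-1,-1,1],[0,0,-1,-2],[0,0,0,-2]]

  R1 -= 2·R0 → [0,-1,-1,1]
  R2 -= -1·R0 → [0,0,-1,-2]
  R3 -= -1·R0 → [0,0,-2,-6]
  R2 -= 0·R1 → [0,0,-1,-2]
  R3 -= 0·R1 → [0,0,-2,-6]
  R3 -= 2·R2 → [0,0,0,-2]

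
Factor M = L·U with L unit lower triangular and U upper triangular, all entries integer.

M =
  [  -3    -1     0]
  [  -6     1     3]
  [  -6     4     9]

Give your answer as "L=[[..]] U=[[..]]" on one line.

  r1 -= 2·r0 → [0,3,3]
  r2 -= 2·r0 → [0,6,9]
  r2 -= 2·r1 → [0,0,3]

L=[[1,0,0],[2,1,0],[2,2,1]] U=[[-3,-1,0],[0,3,3],[0,0,3]]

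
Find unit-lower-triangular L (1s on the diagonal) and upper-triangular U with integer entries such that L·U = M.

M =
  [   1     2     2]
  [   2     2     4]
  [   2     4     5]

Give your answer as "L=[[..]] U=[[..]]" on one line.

  R1 -= 2·R0 → [0,-2,0]
  R2 -= 2·R0 → [0,0,1]
  R2 -= 0·R1 → [0,0,1]

L=[[1,0,0],[2,1,0],[2,0,1]] U=[[1,2,2],[0,-2,0],[0,0,1]]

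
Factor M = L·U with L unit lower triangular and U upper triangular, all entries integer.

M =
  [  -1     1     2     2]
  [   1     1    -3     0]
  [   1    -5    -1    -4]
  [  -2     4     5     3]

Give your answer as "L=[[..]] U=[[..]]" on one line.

  row1 -= -1·row0 → [0,2,-1,2]
  row2 -= -1·row0 → [0,-4,1,-2]
  row3 -= 2·row0 → [0,2,1,-1]
  row2 -= -2·row1 → [0,0,-1,2]
  row3 -= 1·row1 → [0,0,2,-3]
  row3 -= -2·row2 → [0,0,0,1]

L=[[1,0,0,0],[-1,1,0,0],[-1,-2,1,0],[2,1,-2,1]] U=[[-1,1,2,2],[0,2,-1,2],[0,0,-1,2],[0,0,0,1]]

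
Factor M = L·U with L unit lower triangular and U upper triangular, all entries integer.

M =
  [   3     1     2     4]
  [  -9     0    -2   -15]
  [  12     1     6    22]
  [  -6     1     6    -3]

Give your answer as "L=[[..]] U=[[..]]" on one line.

  row1 -= -3·row0 → [0,3,4,-3]
  row2 -= 4·row0 → [0,-3,-2,6]
  row3 -= -2·row0 → [0,3,10,5]
  row2 -= -1·row1 → [0,0,2,3]
  row3 -= 1·row1 → [0,0,6,8]
  row3 -= 3·row2 → [0,0,0,-1]

L=[[1,0,0,0],[-3,1,0,0],[4,-1,1,0],[-2,1,3,1]] U=[[3,1,2,4],[0,3,4,-3],[0,0,2,3],[0,0,0,-1]]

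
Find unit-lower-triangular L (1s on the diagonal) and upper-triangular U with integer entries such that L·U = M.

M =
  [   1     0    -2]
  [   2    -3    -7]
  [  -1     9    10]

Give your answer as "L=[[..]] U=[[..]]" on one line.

L=[[1,0,0],[2,1,0],[-1,-3,1]] U=[[1,0,-2],[0,-3,-3],[0,0,-1]]

  R1 -= 2·R0 → [0,-3,-3]
  R2 -= -1·R0 → [0,9,8]
  R2 -= -3·R1 → [0,0,-1]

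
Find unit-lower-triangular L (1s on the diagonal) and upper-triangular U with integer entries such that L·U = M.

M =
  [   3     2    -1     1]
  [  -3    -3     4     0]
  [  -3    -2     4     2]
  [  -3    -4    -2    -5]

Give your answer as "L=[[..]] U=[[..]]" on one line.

L=[[1,0,0,0],[-1,1,0,0],[-1,0,1,0],[-1,2,-3,1]] U=[[3,2,-1,1],[0,-1,3,1],[0,0,3,3],[0,0,0,3]]

  R1 -= -1·R0 → [0,-1,3,1]
  R2 -= -1·R0 → [0,0,3,3]
  R3 -= -1·R0 → [0,-2,-3,-4]
  R2 -= 0·R1 → [0,0,3,3]
  R3 -= 2·R1 → [0,0,-9,-6]
  R3 -= -3·R2 → [0,0,0,3]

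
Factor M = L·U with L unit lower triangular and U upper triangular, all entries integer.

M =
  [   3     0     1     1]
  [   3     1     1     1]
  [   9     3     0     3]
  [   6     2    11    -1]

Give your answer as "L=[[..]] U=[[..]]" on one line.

L=[[1,0,0,0],[1,1,0,0],[3,3,1,0],[2,2,-3,1]] U=[[3,0,1,1],[0,1,0,0],[0,0,-3,0],[0,0,0,-3]]

  r1 -= 1·r0 → [0,1,0,0]
  r2 -= 3·r0 → [0,3,-3,0]
  r3 -= 2·r0 → [0,2,9,-3]
  r2 -= 3·r1 → [0,0,-3,0]
  r3 -= 2·r1 → [0,0,9,-3]
  r3 -= -3·r2 → [0,0,0,-3]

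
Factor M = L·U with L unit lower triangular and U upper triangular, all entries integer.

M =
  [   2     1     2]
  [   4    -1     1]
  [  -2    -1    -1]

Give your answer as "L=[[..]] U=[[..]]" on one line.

  R1 -= 2·R0 → [0,-3,-3]
  R2 -= -1·R0 → [0,0,1]
  R2 -= 0·R1 → [0,0,1]

L=[[1,0,0],[2,1,0],[-1,0,1]] U=[[2,1,2],[0,-3,-3],[0,0,1]]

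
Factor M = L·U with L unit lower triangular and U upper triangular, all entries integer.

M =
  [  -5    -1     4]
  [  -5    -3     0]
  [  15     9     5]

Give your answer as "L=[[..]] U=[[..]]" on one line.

  r1 -= 1·r0 → [0,-2,-4]
  r2 -= -3·r0 → [0,6,17]
  r2 -= -3·r1 → [0,0,5]

L=[[1,0,0],[1,1,0],[-3,-3,1]] U=[[-5,-1,4],[0,-2,-4],[0,0,5]]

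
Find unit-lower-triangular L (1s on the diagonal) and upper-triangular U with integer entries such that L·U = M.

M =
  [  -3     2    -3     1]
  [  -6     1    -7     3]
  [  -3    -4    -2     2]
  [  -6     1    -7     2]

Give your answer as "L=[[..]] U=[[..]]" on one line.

  R1 -= 2·R0 → [0,-3,-1,1]
  R2 -= 1·R0 → [0,-6,1,1]
  R3 -= 2·R0 → [0,-3,-1,0]
  R2 -= 2·R1 → [0,0,3,-1]
  R3 -= 1·R1 → [0,0,0,-1]
  R3 -= 0·R2 → [0,0,0,-1]

L=[[1,0,0,0],[2,1,0,0],[1,2,1,0],[2,1,0,1]] U=[[-3,2,-3,1],[0,-3,-1,1],[0,0,3,-1],[0,0,0,-1]]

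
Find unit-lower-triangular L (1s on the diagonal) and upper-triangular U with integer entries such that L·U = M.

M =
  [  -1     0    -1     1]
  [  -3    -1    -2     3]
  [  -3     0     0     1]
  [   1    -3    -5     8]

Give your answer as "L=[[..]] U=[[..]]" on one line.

  row1 -= 3·row0 → [0,-1,1,0]
  row2 -= 3·row0 → [0,0,3,-2]
  row3 -= -1·row0 → [0,-3,-6,9]
  row2 -= 0·row1 → [0,0,3,-2]
  row3 -= 3·row1 → [0,0,-9,9]
  row3 -= -3·row2 → [0,0,0,3]

L=[[1,0,0,0],[3,1,0,0],[3,0,1,0],[-1,3,-3,1]] U=[[-1,0,-1,1],[0,-1,1,0],[0,0,3,-2],[0,0,0,3]]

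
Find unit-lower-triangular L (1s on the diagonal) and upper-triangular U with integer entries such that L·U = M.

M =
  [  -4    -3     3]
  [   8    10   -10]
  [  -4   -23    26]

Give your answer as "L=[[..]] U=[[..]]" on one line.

  row1 -= -2·row0 → [0,4,-4]
  row2 -= 1·row0 → [0,-20,23]
  row2 -= -5·row1 → [0,0,3]

L=[[1,0,0],[-2,1,0],[1,-5,1]] U=[[-4,-3,3],[0,4,-4],[0,0,3]]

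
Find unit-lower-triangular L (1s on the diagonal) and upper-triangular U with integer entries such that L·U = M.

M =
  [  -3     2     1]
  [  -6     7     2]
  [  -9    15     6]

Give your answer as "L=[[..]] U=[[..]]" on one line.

  R1 -= 2·R0 → [0,3,0]
  R2 -= 3·R0 → [0,9,3]
  R2 -= 3·R1 → [0,0,3]

L=[[1,0,0],[2,1,0],[3,3,1]] U=[[-3,2,1],[0,3,0],[0,0,3]]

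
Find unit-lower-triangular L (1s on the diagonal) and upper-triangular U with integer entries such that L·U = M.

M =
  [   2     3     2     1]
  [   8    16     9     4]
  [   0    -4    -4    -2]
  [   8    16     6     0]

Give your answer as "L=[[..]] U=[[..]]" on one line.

  row1 -= 4·row0 → [0,4,1,0]
  row2 -= 0·row0 → [0,-4,-4,-2]
  row3 -= 4·row0 → [0,4,-2,-4]
  row2 -= -1·row1 → [0,0,-3,-2]
  row3 -= 1·row1 → [0,0,-3,-4]
  row3 -= 1·row2 → [0,0,0,-2]

L=[[1,0,0,0],[4,1,0,0],[0,-1,1,0],[4,1,1,1]] U=[[2,3,2,1],[0,4,1,0],[0,0,-3,-2],[0,0,0,-2]]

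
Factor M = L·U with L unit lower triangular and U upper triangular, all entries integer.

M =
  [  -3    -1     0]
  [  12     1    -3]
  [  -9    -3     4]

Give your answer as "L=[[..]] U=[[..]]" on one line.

  R1 -= -4·R0 → [0,-3,-3]
  R2 -= 3·R0 → [0,0,4]
  R2 -= 0·R1 → [0,0,4]

L=[[1,0,0],[-4,1,0],[3,0,1]] U=[[-3,-1,0],[0,-3,-3],[0,0,4]]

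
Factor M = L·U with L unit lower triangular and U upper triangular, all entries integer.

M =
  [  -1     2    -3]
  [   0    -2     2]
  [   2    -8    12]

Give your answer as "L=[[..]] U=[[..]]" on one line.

L=[[1,0,0],[0,1,0],[-2,2,1]] U=[[-1,2,-3],[0,-2,2],[0,0,2]]

  row1 -= 0·row0 → [0,-2,2]
  row2 -= -2·row0 → [0,-4,6]
  row2 -= 2·row1 → [0,0,2]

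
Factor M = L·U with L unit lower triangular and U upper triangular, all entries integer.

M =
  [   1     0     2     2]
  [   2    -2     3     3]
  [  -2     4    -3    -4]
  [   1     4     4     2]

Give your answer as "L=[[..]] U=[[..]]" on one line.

  r1 -= 2·r0 → [0,-2,-1,-1]
  r2 -= -2·r0 → [0,4,1,0]
  r3 -= 1·r0 → [0,4,2,0]
  r2 -= -2·r1 → [0,0,-1,-2]
  r3 -= -2·r1 → [0,0,0,-2]
  r3 -= 0·r2 → [0,0,0,-2]

L=[[1,0,0,0],[2,1,0,0],[-2,-2,1,0],[1,-2,0,1]] U=[[1,0,2,2],[0,-2,-1,-1],[0,0,-1,-2],[0,0,0,-2]]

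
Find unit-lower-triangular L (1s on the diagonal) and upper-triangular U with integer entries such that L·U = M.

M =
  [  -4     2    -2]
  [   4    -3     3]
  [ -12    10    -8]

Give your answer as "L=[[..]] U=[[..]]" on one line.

L=[[1,0,0],[-1,1,0],[3,-4,1]] U=[[-4,2,-2],[0,-1,1],[0,0,2]]

  r1 -= -1·r0 → [0,-1,1]
  r2 -= 3·r0 → [0,4,-2]
  r2 -= -4·r1 → [0,0,2]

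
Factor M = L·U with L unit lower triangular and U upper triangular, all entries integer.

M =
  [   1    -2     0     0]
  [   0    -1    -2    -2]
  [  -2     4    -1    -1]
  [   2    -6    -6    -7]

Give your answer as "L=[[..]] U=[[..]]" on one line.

L=[[1,0,0,0],[0,1,0,0],[-2,0,1,0],[2,2,2,1]] U=[[1,-2,0,0],[0,-1,-2,-2],[0,0,-1,-1],[0,0,0,-1]]

  r1 -= 0·r0 → [0,-1,-2,-2]
  r2 -= -2·r0 → [0,0,-1,-1]
  r3 -= 2·r0 → [0,-2,-6,-7]
  r2 -= 0·r1 → [0,0,-1,-1]
  r3 -= 2·r1 → [0,0,-2,-3]
  r3 -= 2·r2 → [0,0,0,-1]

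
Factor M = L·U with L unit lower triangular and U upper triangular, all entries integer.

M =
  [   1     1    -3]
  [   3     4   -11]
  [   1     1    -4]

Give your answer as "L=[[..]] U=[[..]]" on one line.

L=[[1,0,0],[3,1,0],[1,0,1]] U=[[1,1,-3],[0,1,-2],[0,0,-1]]

  r1 -= 3·r0 → [0,1,-2]
  r2 -= 1·r0 → [0,0,-1]
  r2 -= 0·r1 → [0,0,-1]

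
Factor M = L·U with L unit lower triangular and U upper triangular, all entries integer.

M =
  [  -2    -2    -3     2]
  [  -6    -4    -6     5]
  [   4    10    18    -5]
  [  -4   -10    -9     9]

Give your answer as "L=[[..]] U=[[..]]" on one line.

L=[[1,0,0,0],[3,1,0,0],[-2,3,1,0],[2,-3,2,1]] U=[[-2,-2,-3,2],[0,2,3,-1],[0,0,3,2],[0,0,0,-2]]

  row1 -= 3·row0 → [0,2,3,-1]
  row2 -= -2·row0 → [0,6,12,-1]
  row3 -= 2·row0 → [0,-6,-3,5]
  row2 -= 3·row1 → [0,0,3,2]
  row3 -= -3·row1 → [0,0,6,2]
  row3 -= 2·row2 → [0,0,0,-2]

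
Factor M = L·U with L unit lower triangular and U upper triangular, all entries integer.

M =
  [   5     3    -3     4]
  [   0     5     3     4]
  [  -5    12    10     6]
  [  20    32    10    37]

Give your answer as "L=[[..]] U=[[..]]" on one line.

  row1 -= 0·row0 → [0,5,3,4]
  row2 -= -1·row0 → [0,15,7,10]
  row3 -= 4·row0 → [0,20,22,21]
  row2 -= 3·row1 → [0,0,-2,-2]
  row3 -= 4·row1 → [0,0,10,5]
  row3 -= -5·row2 → [0,0,0,-5]

L=[[1,0,0,0],[0,1,0,0],[-1,3,1,0],[4,4,-5,1]] U=[[5,3,-3,4],[0,5,3,4],[0,0,-2,-2],[0,0,0,-5]]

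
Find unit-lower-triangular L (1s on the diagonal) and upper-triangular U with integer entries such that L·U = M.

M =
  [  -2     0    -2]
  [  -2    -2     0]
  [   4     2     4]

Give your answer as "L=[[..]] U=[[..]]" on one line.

L=[[1,0,0],[1,1,0],[-2,-1,1]] U=[[-2,0,-2],[0,-2,2],[0,0,2]]

  row1 -= 1·row0 → [0,-2,2]
  row2 -= -2·row0 → [0,2,0]
  row2 -= -1·row1 → [0,0,2]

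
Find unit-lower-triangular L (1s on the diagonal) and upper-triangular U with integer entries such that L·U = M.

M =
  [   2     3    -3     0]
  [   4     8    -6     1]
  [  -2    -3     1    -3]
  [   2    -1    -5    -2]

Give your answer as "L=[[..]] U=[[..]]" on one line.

L=[[1,0,0,0],[2,1,0,0],[-1,0,1,0],[1,-2,1,1]] U=[[2,3,-3,0],[0,2,0,1],[0,0,-2,-3],[0,0,0,3]]

  r1 -= 2·r0 → [0,2,0,1]
  r2 -= -1·r0 → [0,0,-2,-3]
  r3 -= 1·r0 → [0,-4,-2,-2]
  r2 -= 0·r1 → [0,0,-2,-3]
  r3 -= -2·r1 → [0,0,-2,0]
  r3 -= 1·r2 → [0,0,0,3]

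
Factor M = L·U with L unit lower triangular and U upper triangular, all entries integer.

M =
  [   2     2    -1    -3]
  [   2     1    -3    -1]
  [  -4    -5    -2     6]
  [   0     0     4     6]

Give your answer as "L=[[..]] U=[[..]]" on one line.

  r1 -= 1·r0 → [0,-1,-2,2]
  r2 -= -2·r0 → [0,-1,-4,0]
  r3 -= 0·r0 → [0,0,4,6]
  r2 -= 1·r1 → [0,0,-2,-2]
  r3 -= 0·r1 → [0,0,4,6]
  r3 -= -2·r2 → [0,0,0,2]

L=[[1,0,0,0],[1,1,0,0],[-2,1,1,0],[0,0,-2,1]] U=[[2,2,-1,-3],[0,-1,-2,2],[0,0,-2,-2],[0,0,0,2]]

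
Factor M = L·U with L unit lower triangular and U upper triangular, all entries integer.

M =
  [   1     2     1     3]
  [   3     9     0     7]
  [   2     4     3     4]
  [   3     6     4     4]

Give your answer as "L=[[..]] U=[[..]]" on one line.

L=[[1,0,0,0],[3,1,0,0],[2,0,1,0],[3,0,1,1]] U=[[1,2,1,3],[0,3,-3,-2],[0,0,1,-2],[0,0,0,-3]]

  R1 -= 3·R0 → [0,3,-3,-2]
  R2 -= 2·R0 → [0,0,1,-2]
  R3 -= 3·R0 → [0,0,1,-5]
  R2 -= 0·R1 → [0,0,1,-2]
  R3 -= 0·R1 → [0,0,1,-5]
  R3 -= 1·R2 → [0,0,0,-3]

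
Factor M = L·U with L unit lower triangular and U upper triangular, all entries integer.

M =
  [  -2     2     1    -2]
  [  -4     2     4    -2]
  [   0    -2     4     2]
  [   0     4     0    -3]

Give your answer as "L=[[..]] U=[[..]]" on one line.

  r1 -= 2·r0 → [0,-2,2,2]
  r2 -= 0·r0 → [0,-2,4,2]
  r3 -= 0·r0 → [0,4,0,-3]
  r2 -= 1·r1 → [0,0,2,0]
  r3 -= -2·r1 → [0,0,4,1]
  r3 -= 2·r2 → [0,0,0,1]

L=[[1,0,0,0],[2,1,0,0],[0,1,1,0],[0,-2,2,1]] U=[[-2,2,1,-2],[0,-2,2,2],[0,0,2,0],[0,0,0,1]]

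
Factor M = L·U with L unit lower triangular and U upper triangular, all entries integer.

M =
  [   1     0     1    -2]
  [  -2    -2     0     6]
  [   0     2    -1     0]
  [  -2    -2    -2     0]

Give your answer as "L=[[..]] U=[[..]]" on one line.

  R1 -= -2·R0 → [0,-2,2,2]
  R2 -= 0·R0 → [0,2,-1,0]
  R3 -= -2·R0 → [0,-2,0,-4]
  R2 -= -1·R1 → [0,0,1,2]
  R3 -= 1·R1 → [0,0,-2,-6]
  R3 -= -2·R2 → [0,0,0,-2]

L=[[1,0,0,0],[-2,1,0,0],[0,-1,1,0],[-2,1,-2,1]] U=[[1,0,1,-2],[0,-2,2,2],[0,0,1,2],[0,0,0,-2]]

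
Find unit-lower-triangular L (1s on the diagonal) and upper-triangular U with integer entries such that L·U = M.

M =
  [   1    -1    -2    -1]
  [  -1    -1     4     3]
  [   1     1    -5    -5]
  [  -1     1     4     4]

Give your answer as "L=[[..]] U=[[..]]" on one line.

  row1 -= -1·row0 → [0,-2,2,2]
  row2 -= 1·row0 → [0,2,-3,-4]
  row3 -= -1·row0 → [0,0,2,3]
  row2 -= -1·row1 → [0,0,-1,-2]
  row3 -= 0·row1 → [0,0,2,3]
  row3 -= -2·row2 → [0,0,0,-1]

L=[[1,0,0,0],[-1,1,0,0],[1,-1,1,0],[-1,0,-2,1]] U=[[1,-1,-2,-1],[0,-2,2,2],[0,0,-1,-2],[0,0,0,-1]]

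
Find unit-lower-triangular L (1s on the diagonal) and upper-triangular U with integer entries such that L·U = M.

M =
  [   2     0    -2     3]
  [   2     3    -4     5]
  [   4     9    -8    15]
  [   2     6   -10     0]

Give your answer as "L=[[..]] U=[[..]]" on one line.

L=[[1,0,0,0],[1,1,0,0],[2,3,1,0],[1,2,-2,1]] U=[[2,0,-2,3],[0,3,-2,2],[0,0,2,3],[0,0,0,-1]]

  r1 -= 1·r0 → [0,3,-2,2]
  r2 -= 2·r0 → [0,9,-4,9]
  r3 -= 1·r0 → [0,6,-8,-3]
  r2 -= 3·r1 → [0,0,2,3]
  r3 -= 2·r1 → [0,0,-4,-7]
  r3 -= -2·r2 → [0,0,0,-1]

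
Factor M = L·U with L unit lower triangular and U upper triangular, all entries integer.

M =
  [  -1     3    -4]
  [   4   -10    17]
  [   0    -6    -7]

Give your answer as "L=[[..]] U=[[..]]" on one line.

L=[[1,0,0],[-4,1,0],[0,-3,1]] U=[[-1,3,-4],[0,2,1],[0,0,-4]]

  R1 -= -4·R0 → [0,2,1]
  R2 -= 0·R0 → [0,-6,-7]
  R2 -= -3·R1 → [0,0,-4]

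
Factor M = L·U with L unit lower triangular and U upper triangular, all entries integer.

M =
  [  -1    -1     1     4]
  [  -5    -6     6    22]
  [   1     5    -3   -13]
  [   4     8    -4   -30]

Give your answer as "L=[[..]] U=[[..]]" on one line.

  R1 -= 5·R0 → [0,-1,1,2]
  R2 -= -1·R0 → [0,4,-2,-9]
  R3 -= -4·R0 → [0,4,0,-14]
  R2 -= -4·R1 → [0,0,2,-1]
  R3 -= -4·R1 → [0,0,4,-6]
  R3 -= 2·R2 → [0,0,0,-4]

L=[[1,0,0,0],[5,1,0,0],[-1,-4,1,0],[-4,-4,2,1]] U=[[-1,-1,1,4],[0,-1,1,2],[0,0,2,-1],[0,0,0,-4]]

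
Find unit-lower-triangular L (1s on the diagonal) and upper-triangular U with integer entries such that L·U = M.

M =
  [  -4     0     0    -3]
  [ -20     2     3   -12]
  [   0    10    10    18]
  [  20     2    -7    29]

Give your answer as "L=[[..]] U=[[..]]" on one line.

L=[[1,0,0,0],[5,1,0,0],[0,5,1,0],[-5,1,2,1]] U=[[-4,0,0,-3],[0,2,3,3],[0,0,-5,3],[0,0,0,5]]

  row1 -= 5·row0 → [0,2,3,3]
  row2 -= 0·row0 → [0,10,10,18]
  row3 -= -5·row0 → [0,2,-7,14]
  row2 -= 5·row1 → [0,0,-5,3]
  row3 -= 1·row1 → [0,0,-10,11]
  row3 -= 2·row2 → [0,0,0,5]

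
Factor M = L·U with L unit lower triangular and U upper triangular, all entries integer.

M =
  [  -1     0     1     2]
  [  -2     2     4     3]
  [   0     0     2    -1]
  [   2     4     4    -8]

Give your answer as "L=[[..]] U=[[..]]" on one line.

  r1 -= 2·r0 → [0,2,2,-1]
  r2 -= 0·r0 → [0,0,2,-1]
  r3 -= -2·r0 → [0,4,6,-4]
  r2 -= 0·r1 → [0,0,2,-1]
  r3 -= 2·r1 → [0,0,2,-2]
  r3 -= 1·r2 → [0,0,0,-1]

L=[[1,0,0,0],[2,1,0,0],[0,0,1,0],[-2,2,1,1]] U=[[-1,0,1,2],[0,2,2,-1],[0,0,2,-1],[0,0,0,-1]]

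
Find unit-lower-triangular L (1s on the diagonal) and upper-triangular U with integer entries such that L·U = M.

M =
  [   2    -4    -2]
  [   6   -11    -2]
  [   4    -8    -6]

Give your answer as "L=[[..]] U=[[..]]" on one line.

  row1 -= 3·row0 → [0,1,4]
  row2 -= 2·row0 → [0,0,-2]
  row2 -= 0·row1 → [0,0,-2]

L=[[1,0,0],[3,1,0],[2,0,1]] U=[[2,-4,-2],[0,1,4],[0,0,-2]]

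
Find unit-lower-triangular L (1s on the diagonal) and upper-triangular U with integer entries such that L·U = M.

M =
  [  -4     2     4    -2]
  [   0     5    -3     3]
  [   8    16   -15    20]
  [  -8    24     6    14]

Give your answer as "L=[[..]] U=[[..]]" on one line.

L=[[1,0,0,0],[0,1,0,0],[-2,4,1,0],[2,4,2,1]] U=[[-4,2,4,-2],[0,5,-3,3],[0,0,5,4],[0,0,0,-2]]

  R1 -= 0·R0 → [0,5,-3,3]
  R2 -= -2·R0 → [0,20,-7,16]
  R3 -= 2·R0 → [0,20,-2,18]
  R2 -= 4·R1 → [0,0,5,4]
  R3 -= 4·R1 → [0,0,10,6]
  R3 -= 2·R2 → [0,0,0,-2]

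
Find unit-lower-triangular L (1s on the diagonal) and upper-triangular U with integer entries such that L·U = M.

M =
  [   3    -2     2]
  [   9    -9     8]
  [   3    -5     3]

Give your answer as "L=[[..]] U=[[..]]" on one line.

  r1 -= 3·r0 → [0,-3,2]
  r2 -= 1·r0 → [0,-3,1]
  r2 -= 1·r1 → [0,0,-1]

L=[[1,0,0],[3,1,0],[1,1,1]] U=[[3,-2,2],[0,-3,2],[0,0,-1]]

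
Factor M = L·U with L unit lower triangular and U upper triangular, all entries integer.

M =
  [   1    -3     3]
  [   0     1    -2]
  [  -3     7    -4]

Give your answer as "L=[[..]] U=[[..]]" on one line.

  r1 -= 0·r0 → [0,1,-2]
  r2 -= -3·r0 → [0,-2,5]
  r2 -= -2·r1 → [0,0,1]

L=[[1,0,0],[0,1,0],[-3,-2,1]] U=[[1,-3,3],[0,1,-2],[0,0,1]]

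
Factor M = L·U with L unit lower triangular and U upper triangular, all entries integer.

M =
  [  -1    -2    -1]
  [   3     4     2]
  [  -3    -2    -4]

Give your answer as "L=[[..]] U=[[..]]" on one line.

  row1 -= -3·row0 → [0,-2,-1]
  row2 -= 3·row0 → [0,4,-1]
  row2 -= -2·row1 → [0,0,-3]

L=[[1,0,0],[-3,1,0],[3,-2,1]] U=[[-1,-2,-1],[0,-2,-1],[0,0,-3]]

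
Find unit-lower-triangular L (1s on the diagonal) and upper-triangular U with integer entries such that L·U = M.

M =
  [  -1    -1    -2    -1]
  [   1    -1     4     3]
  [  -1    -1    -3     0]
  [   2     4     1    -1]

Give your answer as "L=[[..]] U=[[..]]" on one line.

L=[[1,0,0,0],[-1,1,0,0],[1,0,1,0],[-2,-1,1,1]] U=[[-1,-1,-2,-1],[0,-2,2,2],[0,0,-1,1],[0,0,0,-2]]

  row1 -= -1·row0 → [0,-2,2,2]
  row2 -= 1·row0 → [0,0,-1,1]
  row3 -= -2·row0 → [0,2,-3,-3]
  row2 -= 0·row1 → [0,0,-1,1]
  row3 -= -1·row1 → [0,0,-1,-1]
  row3 -= 1·row2 → [0,0,0,-2]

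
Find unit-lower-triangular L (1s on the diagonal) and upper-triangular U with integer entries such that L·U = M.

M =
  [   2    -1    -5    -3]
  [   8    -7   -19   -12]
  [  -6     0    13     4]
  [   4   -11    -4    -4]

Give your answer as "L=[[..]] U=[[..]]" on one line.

L=[[1,0,0,0],[4,1,0,0],[-3,1,1,0],[2,3,-1,1]] U=[[2,-1,-5,-3],[0,-3,1,0],[0,0,-3,-5],[0,0,0,-3]]

  R1 -= 4·R0 → [0,-3,1,0]
  R2 -= -3·R0 → [0,-3,-2,-5]
  R3 -= 2·R0 → [0,-9,6,2]
  R2 -= 1·R1 → [0,0,-3,-5]
  R3 -= 3·R1 → [0,0,3,2]
  R3 -= -1·R2 → [0,0,0,-3]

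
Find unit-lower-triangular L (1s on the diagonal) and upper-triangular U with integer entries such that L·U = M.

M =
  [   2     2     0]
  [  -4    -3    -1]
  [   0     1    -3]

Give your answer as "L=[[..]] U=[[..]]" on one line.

  R1 -= -2·R0 → [0,1,-1]
  R2 -= 0·R0 → [0,1,-3]
  R2 -= 1·R1 → [0,0,-2]

L=[[1,0,0],[-2,1,0],[0,1,1]] U=[[2,2,0],[0,1,-1],[0,0,-2]]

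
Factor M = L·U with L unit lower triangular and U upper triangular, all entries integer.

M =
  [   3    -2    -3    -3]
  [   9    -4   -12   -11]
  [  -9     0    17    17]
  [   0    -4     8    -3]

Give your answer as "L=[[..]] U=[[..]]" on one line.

L=[[1,0,0,0],[3,1,0,0],[-3,-3,1,0],[0,-2,-2,1]] U=[[3,-2,-3,-3],[0,2,-3,-2],[0,0,-1,2],[0,0,0,-3]]

  row1 -= 3·row0 → [0,2,-3,-2]
  row2 -= -3·row0 → [0,-6,8,8]
  row3 -= 0·row0 → [0,-4,8,-3]
  row2 -= -3·row1 → [0,0,-1,2]
  row3 -= -2·row1 → [0,0,2,-7]
  row3 -= -2·row2 → [0,0,0,-3]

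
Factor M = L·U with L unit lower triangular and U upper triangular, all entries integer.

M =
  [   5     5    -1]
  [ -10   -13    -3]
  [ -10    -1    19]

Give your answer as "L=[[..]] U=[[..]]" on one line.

  row1 -= -2·row0 → [0,-3,-5]
  row2 -= -2·row0 → [0,9,17]
  row2 -= -3·row1 → [0,0,2]

L=[[1,0,0],[-2,1,0],[-2,-3,1]] U=[[5,5,-1],[0,-3,-5],[0,0,2]]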